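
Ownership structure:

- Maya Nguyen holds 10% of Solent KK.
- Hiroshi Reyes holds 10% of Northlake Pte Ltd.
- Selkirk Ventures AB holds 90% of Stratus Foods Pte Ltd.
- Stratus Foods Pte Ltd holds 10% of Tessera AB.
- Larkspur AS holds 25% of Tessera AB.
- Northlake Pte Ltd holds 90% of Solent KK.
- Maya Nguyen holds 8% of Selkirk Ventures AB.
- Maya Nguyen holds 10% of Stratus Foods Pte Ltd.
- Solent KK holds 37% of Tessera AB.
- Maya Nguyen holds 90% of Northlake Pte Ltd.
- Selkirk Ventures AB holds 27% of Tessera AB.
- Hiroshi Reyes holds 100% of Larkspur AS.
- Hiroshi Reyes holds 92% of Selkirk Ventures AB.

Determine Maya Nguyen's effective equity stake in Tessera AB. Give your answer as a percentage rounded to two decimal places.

37.55%

Maya reaches Tessera along 5 paths.
Via Selkirk: 8% × 27% = 2.16%.
Via Solent: 10% × 37% = 3.7%.
Via Northlake → Solent: 90% × 90% × 37% = 29.97%.
Via Stratus: 10% × 10% = 1%.
Via Selkirk → Stratus: 8% × 90% × 10% = 0.72%.
Total: 2.16% + 3.7% + 29.97% + 1% + 0.72% = 37.55%.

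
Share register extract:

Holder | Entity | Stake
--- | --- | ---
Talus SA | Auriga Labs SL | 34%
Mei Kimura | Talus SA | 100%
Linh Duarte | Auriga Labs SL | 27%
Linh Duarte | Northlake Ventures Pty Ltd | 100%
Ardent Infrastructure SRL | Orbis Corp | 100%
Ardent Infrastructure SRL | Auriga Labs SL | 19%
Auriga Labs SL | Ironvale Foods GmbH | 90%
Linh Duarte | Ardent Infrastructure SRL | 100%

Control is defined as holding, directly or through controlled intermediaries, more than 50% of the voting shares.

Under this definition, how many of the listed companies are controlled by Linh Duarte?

3

Linh holds 100% of Ardent, so Linh controls Ardent.
Ardent holds 100% of Orbis, so Linh controls Orbis.
Linh holds 100% of Northlake, so Linh controls Northlake.
No other company's threshold is met.
Linh controls 3 companies.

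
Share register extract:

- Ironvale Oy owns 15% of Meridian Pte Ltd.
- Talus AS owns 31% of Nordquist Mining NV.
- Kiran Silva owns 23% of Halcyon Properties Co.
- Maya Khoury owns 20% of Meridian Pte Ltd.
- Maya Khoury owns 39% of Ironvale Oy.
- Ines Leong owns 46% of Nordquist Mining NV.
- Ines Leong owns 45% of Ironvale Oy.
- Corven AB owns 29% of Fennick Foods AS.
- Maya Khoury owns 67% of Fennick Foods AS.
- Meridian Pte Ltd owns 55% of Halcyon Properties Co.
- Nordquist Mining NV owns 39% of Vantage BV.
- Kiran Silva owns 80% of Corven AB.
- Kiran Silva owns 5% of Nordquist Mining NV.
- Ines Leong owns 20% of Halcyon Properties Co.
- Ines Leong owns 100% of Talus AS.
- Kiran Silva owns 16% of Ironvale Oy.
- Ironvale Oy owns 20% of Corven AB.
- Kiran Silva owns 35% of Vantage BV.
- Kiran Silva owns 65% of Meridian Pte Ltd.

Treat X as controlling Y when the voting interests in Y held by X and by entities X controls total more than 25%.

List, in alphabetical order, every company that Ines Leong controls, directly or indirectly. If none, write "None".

Ironvale Oy, Nordquist Mining NV, Talus AS, Vantage BV

Ines holds 45% of Ironvale, so Ines controls Ironvale.
Ines holds 100% of Talus, so Ines controls Talus.
Ines and Talus together hold 46% + 31% = 77% of Nordquist, so Ines controls Nordquist.
Nordquist holds 39% of Vantage, so Ines controls Vantage.
No other company's threshold is met.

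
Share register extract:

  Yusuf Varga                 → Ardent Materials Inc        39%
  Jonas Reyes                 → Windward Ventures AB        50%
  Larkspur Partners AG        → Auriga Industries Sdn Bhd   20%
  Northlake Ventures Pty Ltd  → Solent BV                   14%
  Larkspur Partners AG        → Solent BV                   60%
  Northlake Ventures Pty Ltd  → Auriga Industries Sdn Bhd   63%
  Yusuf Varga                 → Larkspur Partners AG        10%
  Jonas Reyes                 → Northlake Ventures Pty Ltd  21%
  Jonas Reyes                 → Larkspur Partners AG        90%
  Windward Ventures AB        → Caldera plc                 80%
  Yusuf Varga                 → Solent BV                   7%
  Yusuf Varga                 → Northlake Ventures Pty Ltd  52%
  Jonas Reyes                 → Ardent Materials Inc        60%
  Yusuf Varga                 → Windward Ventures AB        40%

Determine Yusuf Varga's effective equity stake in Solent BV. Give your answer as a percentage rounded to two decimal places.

20.28%

Yusuf reaches Solent along 3 paths.
Via Larkspur: 10% × 60% = 6%.
Via Northlake: 52% × 14% = 7.28%.
Direct stake: 7% = 7%.
Total: 6% + 7.28% + 7% = 20.28%.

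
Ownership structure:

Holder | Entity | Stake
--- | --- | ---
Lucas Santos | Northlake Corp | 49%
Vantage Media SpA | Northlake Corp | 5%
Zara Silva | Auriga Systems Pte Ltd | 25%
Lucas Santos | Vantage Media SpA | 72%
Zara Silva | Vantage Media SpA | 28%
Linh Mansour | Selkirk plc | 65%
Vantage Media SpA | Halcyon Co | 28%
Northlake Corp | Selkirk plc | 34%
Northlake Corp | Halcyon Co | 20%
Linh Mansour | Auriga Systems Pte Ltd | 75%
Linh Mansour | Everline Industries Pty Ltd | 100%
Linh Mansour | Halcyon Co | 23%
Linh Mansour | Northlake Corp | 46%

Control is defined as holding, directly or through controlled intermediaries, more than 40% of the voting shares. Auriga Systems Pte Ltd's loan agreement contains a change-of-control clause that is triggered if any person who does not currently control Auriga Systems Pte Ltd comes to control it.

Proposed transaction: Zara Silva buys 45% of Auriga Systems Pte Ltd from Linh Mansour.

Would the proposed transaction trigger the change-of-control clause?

The purchase adds only to Zara's holdings (Linh's stake shrinks), so Zara is the only person who could newly come to control Auriga.
Zara's largest direct stake is 28% in Vantage, which does not meet the threshold, so Zara controls no company.
In Auriga, Zara's side holds only 25%, not > 40%.
So before the transaction, Zara does not control Auriga.
After the purchase, Zara's direct stake in Auriga rises to 25% + 45% = 70%, and Linh's stake falls to 30%.
Zara holds 70% of Auriga, so Zara controls Auriga.
Zara did not control Auriga before and does after, so the clause is triggered.

Yes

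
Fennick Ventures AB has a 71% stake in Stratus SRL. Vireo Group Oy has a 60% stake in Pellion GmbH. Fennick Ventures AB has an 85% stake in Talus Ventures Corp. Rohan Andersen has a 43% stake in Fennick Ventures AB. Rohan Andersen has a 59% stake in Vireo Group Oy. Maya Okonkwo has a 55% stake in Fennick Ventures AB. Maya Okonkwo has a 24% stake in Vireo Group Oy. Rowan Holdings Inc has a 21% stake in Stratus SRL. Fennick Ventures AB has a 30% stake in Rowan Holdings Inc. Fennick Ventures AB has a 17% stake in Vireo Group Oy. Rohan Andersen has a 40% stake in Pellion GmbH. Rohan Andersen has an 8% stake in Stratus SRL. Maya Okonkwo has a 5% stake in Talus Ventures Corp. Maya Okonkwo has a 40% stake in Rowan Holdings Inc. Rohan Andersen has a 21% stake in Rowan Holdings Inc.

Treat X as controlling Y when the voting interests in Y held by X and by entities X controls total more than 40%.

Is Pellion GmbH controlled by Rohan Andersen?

Yes

Rohan holds 43% of Fennick, so Rohan controls Fennick.
Fennick and Rohan together hold 17% + 59% = 76% of Vireo, so Rohan controls Vireo.
Rohan and Vireo together hold 40% + 60% = 100% of Pellion, so Rohan controls Pellion.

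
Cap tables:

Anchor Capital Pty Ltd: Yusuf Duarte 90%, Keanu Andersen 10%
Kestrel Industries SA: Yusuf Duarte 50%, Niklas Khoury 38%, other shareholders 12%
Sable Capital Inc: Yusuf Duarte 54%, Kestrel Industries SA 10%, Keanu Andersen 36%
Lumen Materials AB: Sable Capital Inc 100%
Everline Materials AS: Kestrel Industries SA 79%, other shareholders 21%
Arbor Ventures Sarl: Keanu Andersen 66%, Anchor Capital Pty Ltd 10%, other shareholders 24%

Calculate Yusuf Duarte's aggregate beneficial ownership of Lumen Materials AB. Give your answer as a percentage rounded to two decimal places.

Yusuf reaches Lumen along 2 paths.
Via Sable: 54% × 100% = 54%.
Via Kestrel → Sable: 50% × 10% × 100% = 5%.
Total: 54% + 5% = 59%.
Rounded: 59.00%.

59.00%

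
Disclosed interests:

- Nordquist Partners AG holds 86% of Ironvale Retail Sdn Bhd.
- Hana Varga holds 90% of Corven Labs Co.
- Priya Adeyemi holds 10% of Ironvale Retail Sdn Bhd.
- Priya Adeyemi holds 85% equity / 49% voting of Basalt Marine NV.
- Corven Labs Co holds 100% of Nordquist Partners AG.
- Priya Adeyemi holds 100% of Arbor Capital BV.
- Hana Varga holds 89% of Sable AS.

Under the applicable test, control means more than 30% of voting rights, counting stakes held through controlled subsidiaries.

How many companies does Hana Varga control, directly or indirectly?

4

Hana holds 90% of Corven, so Hana controls Corven.
Corven holds 100% of Nordquist, so Hana controls Nordquist.
Nordquist holds 86% of Ironvale, so Hana controls Ironvale.
Hana holds 89% of Sable, so Hana controls Sable.
No other company's threshold is met.
Hana controls 4 companies.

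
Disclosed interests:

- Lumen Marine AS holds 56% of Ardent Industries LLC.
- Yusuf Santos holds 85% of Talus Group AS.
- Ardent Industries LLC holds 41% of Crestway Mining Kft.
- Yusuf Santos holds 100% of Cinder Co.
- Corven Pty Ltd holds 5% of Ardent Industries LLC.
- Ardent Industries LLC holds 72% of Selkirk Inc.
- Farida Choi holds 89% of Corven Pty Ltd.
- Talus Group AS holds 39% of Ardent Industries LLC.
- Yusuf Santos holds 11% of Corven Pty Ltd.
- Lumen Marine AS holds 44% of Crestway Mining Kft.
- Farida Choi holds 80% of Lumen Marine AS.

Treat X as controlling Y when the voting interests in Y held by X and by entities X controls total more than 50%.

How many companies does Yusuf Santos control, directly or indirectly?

Yusuf holds 85% of Talus, so Yusuf controls Talus.
Yusuf holds 100% of Cinder, so Yusuf controls Cinder.
No other company's threshold is met.
Yusuf controls 2 companies.

2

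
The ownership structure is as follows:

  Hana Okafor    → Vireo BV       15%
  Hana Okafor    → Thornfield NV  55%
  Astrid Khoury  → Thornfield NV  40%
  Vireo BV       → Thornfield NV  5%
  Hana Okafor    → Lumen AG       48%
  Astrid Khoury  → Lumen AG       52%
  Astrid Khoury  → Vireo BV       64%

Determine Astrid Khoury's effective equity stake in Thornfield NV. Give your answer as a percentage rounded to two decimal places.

43.20%

Astrid reaches Thornfield along 2 paths.
Via Vireo: 64% × 5% = 3.2%.
Direct stake: 40% = 40%.
Total: 3.2% + 40% = 43.2%.
Rounded: 43.20%.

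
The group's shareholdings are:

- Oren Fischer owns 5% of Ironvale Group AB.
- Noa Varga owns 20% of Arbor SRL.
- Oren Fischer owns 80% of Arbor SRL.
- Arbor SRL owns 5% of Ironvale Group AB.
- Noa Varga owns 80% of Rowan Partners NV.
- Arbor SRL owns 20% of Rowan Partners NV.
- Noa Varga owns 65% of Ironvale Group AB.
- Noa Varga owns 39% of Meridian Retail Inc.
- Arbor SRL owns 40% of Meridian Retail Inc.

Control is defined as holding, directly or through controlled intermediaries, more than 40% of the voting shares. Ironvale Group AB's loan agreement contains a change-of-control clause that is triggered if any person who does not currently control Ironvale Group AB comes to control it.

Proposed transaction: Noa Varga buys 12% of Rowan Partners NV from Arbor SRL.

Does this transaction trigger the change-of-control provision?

The purchase adds only to Noa's holdings (Arbor's stake shrinks), so Noa is the only person who could newly come to control Ironvale.
Noa holds 65% of Ironvale, so Noa controls Ironvale.
So Noa already controls Ironvale before the transaction.
After the purchase, Noa's direct stake in Rowan rises to 80% + 12% = 92%, and Arbor's stake falls to 8%.
Noa controlled Ironvale already, so this is not a new person acquiring control; every other person's position is unchanged or reduced.
No new person acquires control, so the clause is not triggered.

No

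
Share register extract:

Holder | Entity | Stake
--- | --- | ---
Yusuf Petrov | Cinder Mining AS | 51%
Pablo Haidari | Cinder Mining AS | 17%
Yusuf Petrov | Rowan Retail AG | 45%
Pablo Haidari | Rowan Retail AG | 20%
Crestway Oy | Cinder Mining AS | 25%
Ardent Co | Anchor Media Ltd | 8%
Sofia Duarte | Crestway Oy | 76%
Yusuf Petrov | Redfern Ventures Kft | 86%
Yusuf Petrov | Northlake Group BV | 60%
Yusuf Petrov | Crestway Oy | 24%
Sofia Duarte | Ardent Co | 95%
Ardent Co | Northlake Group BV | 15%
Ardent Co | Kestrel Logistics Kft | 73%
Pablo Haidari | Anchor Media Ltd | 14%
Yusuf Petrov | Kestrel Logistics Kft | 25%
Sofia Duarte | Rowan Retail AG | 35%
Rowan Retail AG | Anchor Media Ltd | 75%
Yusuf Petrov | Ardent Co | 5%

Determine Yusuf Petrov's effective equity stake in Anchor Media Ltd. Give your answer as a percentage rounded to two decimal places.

34.15%

Yusuf reaches Anchor along 2 paths.
Via Rowan: 45% × 75% = 33.75%.
Via Ardent: 5% × 8% = 0.4%.
Total: 33.75% + 0.4% = 34.15%.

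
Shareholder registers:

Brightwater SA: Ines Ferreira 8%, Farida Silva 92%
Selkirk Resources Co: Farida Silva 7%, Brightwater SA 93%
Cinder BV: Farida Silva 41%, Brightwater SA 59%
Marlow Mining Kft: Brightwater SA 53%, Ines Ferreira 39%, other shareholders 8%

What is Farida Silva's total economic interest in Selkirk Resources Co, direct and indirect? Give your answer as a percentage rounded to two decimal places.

Farida reaches Selkirk along 2 paths.
Direct stake: 7% = 7%.
Via Brightwater: 92% × 93% = 85.56%.
Total: 7% + 85.56% = 92.56%.

92.56%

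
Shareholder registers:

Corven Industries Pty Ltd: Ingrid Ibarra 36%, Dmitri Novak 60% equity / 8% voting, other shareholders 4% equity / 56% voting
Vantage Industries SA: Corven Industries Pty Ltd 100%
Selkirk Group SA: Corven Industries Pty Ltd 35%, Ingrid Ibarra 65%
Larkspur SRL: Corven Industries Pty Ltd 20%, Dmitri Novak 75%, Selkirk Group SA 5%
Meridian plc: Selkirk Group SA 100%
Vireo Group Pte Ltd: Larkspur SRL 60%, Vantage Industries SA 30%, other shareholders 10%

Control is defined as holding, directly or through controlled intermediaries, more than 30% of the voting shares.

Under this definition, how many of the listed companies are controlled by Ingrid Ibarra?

4

Ingrid holds 36% of Corven, so Ingrid controls Corven.
Corven holds 100% of Vantage, so Ingrid controls Vantage.
Corven and Ingrid together hold 35% + 65% = 100% of Selkirk, so Ingrid controls Selkirk.
Selkirk holds 100% of Meridian, so Ingrid controls Meridian.
No other company's threshold is met.
Ingrid controls 4 companies.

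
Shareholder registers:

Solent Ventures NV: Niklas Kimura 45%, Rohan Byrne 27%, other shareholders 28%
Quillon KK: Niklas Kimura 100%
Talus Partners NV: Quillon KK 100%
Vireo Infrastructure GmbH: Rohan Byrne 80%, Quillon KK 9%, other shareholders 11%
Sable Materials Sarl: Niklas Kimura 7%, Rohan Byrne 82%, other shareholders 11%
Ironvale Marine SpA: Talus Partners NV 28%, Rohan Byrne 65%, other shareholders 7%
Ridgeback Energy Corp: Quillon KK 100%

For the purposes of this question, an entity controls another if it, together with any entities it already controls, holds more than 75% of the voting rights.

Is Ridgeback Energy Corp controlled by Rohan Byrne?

Rohan holds 80% of Vireo, so Rohan controls Vireo.
Rohan holds 82% of Sable, so Rohan controls Sable.
Neither Rohan nor any entity Rohan controls holds any voting interest in Ridgeback.
So Rohan does not control Ridgeback.

No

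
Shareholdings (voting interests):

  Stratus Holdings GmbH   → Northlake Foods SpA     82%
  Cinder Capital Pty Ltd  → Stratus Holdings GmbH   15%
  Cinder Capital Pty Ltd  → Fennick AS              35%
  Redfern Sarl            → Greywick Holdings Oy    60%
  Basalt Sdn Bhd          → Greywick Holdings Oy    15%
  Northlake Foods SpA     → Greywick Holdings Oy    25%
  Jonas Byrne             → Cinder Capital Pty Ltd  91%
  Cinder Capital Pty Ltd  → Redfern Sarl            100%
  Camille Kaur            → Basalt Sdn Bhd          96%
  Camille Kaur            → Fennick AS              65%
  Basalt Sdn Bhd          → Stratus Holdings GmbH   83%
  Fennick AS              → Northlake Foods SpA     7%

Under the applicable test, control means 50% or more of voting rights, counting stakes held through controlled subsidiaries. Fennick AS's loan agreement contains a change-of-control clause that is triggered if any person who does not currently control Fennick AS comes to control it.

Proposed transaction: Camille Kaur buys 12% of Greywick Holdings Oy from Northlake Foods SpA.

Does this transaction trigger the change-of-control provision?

No

The purchase adds only to Camille's holdings (Northlake's stake shrinks), so Camille is the only person who could newly come to control Fennick.
Camille holds 65% of Fennick, so Camille controls Fennick.
So Camille already controls Fennick before the transaction.
After the purchase, Camille holds 12% of Greywick directly, and Northlake's stake falls to 13%.
Camille controlled Fennick already, so this is not a new person acquiring control; every other person's position is unchanged or reduced.
No new person acquires control, so the clause is not triggered.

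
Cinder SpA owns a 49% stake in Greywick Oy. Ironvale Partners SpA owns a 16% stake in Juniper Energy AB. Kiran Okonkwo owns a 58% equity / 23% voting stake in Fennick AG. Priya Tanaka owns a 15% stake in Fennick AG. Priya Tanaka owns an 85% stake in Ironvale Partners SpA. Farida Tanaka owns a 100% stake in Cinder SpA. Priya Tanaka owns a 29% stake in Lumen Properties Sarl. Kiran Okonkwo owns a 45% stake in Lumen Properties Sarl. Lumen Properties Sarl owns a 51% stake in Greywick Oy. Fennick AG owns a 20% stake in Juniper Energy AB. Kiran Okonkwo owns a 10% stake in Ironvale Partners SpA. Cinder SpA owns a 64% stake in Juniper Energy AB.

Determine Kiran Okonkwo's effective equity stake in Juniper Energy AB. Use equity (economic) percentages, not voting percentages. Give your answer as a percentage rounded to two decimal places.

Kiran reaches Juniper along 2 paths.
Via Fennick: 58% × 20% = 11.6%.
Via Ironvale: 10% × 16% = 1.6%.
Total: 11.6% + 1.6% = 13.2%.
Rounded: 13.20%.

13.20%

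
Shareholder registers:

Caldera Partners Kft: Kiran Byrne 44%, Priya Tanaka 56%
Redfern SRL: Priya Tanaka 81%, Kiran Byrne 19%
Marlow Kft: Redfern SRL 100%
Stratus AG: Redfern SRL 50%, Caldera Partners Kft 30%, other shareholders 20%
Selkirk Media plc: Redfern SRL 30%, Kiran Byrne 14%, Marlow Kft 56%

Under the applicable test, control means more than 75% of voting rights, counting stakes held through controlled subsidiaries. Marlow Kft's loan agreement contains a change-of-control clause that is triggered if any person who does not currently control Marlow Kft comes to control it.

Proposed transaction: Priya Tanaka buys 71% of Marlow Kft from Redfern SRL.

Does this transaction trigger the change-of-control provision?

The purchase adds only to Priya's holdings (Redfern's stake shrinks), so Priya is the only person who could newly come to control Marlow.
Priya holds 81% of Redfern, so Priya controls Redfern.
Redfern holds 100% of Marlow, so Priya controls Marlow.
So Priya already controls Marlow before the transaction.
After the purchase, Priya holds 71% of Marlow directly, and Redfern's stake falls to 29%.
Priya controlled Marlow already, so this is not a new person acquiring control; every other person's position is unchanged or reduced.
No new person acquires control, so the clause is not triggered.

No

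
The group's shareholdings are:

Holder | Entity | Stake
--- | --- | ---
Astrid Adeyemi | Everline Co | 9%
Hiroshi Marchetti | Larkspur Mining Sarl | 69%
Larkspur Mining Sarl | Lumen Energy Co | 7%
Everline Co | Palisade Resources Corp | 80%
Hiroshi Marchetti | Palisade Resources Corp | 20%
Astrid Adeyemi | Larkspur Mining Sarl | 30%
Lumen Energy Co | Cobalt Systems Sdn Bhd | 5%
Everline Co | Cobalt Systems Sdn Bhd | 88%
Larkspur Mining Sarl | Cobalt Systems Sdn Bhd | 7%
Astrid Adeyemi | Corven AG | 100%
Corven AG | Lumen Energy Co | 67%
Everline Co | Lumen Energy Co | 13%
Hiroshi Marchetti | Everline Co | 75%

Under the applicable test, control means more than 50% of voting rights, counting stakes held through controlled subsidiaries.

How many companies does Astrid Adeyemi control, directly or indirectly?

Astrid holds 100% of Corven, so Astrid controls Corven.
Corven holds 67% of Lumen, so Astrid controls Lumen.
No other company's threshold is met.
Astrid controls 2 companies.

2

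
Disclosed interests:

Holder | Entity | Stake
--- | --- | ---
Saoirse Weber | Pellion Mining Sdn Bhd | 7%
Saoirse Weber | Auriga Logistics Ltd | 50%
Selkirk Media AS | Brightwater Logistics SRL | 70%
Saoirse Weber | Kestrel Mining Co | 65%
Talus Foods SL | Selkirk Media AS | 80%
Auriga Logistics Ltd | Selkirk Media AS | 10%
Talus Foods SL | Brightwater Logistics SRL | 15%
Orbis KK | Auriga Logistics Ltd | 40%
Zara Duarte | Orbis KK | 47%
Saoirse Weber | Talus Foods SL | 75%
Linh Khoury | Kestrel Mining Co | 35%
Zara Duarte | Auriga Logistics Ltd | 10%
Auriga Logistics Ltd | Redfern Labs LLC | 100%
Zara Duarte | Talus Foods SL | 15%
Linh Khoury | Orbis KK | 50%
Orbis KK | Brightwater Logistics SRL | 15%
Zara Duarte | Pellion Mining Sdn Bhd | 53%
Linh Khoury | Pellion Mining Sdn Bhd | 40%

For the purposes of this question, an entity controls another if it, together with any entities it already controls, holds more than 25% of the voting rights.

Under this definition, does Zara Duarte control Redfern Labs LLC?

Zara holds 47% of Orbis, so Zara controls Orbis.
Orbis and Zara together hold 40% + 10% = 50% of Auriga, so Zara controls Auriga.
Auriga holds 100% of Redfern, so Zara controls Redfern.

Yes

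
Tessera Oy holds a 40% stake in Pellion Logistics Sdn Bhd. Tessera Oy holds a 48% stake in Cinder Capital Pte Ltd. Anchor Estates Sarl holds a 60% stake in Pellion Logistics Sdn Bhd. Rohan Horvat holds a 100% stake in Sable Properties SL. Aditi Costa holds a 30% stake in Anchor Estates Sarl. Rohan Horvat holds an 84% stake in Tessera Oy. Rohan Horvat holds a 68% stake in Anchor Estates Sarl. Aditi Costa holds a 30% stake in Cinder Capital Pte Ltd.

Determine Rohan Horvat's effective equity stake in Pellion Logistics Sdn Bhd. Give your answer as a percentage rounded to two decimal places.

74.40%

Rohan reaches Pellion along 2 paths.
Via Tessera: 84% × 40% = 33.6%.
Via Anchor: 68% × 60% = 40.8%.
Total: 33.6% + 40.8% = 74.4%.
Rounded: 74.40%.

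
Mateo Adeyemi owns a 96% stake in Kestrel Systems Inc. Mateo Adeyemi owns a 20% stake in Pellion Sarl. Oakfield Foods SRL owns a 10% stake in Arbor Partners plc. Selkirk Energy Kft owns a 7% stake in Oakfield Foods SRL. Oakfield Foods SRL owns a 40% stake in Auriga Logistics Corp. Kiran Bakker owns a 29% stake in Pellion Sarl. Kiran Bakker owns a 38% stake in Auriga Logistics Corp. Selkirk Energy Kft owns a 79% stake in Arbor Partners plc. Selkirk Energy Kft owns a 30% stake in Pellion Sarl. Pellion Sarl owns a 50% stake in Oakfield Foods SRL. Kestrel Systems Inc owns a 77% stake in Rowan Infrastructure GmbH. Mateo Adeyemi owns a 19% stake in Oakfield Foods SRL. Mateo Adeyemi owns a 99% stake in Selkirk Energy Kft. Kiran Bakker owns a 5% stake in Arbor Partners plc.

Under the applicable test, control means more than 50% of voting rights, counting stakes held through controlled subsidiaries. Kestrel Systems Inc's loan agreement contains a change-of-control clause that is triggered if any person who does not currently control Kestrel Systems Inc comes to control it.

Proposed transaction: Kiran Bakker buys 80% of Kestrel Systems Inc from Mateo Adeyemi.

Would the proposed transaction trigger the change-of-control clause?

Yes

The purchase adds only to Kiran's holdings (Mateo's stake shrinks), so Kiran is the only person who could newly come to control Kestrel.
Kiran's largest direct stake is 38% in Auriga, which does not meet the threshold, so Kiran controls no company.
Neither Kiran nor any entity Kiran controls holds any voting interest in Kestrel.
So before the transaction, Kiran does not control Kestrel.
After the purchase, Kiran holds 80% of Kestrel directly, and Mateo's stake falls to 16%.
Kiran holds 80% of Kestrel, so Kiran controls Kestrel.
Kiran did not control Kestrel before and does after, so the clause is triggered.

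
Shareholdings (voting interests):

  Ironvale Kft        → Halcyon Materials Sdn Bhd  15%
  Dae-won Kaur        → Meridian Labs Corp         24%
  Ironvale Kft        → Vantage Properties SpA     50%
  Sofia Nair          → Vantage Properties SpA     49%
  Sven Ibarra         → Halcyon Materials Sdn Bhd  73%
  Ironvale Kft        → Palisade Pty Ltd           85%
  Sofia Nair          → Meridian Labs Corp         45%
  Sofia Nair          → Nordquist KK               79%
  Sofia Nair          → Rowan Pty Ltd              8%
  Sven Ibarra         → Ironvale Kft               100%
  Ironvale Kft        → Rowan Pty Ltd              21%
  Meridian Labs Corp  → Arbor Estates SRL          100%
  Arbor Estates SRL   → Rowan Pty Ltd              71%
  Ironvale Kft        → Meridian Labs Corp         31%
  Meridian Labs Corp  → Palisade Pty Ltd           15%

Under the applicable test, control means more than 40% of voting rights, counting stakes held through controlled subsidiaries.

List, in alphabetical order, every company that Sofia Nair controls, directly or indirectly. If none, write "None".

Arbor Estates SRL, Meridian Labs Corp, Nordquist KK, Rowan Pty Ltd, Vantage Properties SpA

Sofia holds 45% of Meridian, so Sofia controls Meridian.
Sofia holds 79% of Nordquist, so Sofia controls Nordquist.
Sofia holds 49% of Vantage, so Sofia controls Vantage.
Meridian holds 100% of Arbor, so Sofia controls Arbor.
Sofia and Arbor together hold 8% + 71% = 79% of Rowan, so Sofia controls Rowan.
No other company's threshold is met.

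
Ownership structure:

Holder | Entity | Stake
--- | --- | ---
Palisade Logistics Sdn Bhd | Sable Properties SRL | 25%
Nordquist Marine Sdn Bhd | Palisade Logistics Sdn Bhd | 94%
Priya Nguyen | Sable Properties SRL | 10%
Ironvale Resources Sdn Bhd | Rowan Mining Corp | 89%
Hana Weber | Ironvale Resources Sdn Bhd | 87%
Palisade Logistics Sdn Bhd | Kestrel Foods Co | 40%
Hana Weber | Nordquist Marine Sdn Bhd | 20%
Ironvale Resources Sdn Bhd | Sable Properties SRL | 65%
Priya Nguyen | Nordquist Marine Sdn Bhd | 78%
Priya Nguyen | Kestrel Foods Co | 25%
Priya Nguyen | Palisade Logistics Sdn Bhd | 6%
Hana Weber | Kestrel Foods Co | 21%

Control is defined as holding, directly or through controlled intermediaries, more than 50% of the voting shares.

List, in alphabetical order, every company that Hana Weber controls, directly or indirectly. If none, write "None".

Ironvale Resources Sdn Bhd, Rowan Mining Corp, Sable Properties SRL

Hana holds 87% of Ironvale, so Hana controls Ironvale.
Ironvale holds 65% of Sable, so Hana controls Sable.
Ironvale holds 89% of Rowan, so Hana controls Rowan.
No other company's threshold is met.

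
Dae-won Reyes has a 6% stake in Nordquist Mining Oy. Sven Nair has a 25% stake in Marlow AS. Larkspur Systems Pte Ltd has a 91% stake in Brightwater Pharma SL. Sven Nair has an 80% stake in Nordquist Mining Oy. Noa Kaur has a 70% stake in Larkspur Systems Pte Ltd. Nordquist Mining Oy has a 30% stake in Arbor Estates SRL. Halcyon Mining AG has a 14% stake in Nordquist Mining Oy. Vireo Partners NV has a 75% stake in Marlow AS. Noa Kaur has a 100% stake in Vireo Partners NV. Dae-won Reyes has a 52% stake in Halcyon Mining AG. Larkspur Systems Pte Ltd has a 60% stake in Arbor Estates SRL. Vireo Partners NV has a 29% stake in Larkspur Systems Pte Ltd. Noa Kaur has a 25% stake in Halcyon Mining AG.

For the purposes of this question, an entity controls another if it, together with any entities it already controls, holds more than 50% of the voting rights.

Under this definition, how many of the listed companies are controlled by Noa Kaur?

Noa holds 100% of Vireo, so Noa controls Vireo.
Noa and Vireo together hold 70% + 29% = 99% of Larkspur, so Noa controls Larkspur.
Larkspur holds 91% of Brightwater, so Noa controls Brightwater.
Larkspur holds 60% of Arbor, so Noa controls Arbor.
Vireo holds 75% of Marlow, so Noa controls Marlow.
No other company's threshold is met.
Noa controls 5 companies.

5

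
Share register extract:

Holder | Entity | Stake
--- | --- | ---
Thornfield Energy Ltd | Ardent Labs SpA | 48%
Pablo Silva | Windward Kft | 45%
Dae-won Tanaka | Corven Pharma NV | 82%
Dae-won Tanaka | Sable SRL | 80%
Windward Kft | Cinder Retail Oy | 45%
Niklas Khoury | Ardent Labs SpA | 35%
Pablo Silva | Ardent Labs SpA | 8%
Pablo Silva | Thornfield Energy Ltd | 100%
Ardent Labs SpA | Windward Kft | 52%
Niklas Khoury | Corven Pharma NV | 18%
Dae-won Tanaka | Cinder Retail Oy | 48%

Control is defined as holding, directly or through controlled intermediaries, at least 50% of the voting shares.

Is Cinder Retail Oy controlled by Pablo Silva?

No

Pablo holds 100% of Thornfield, so Pablo controls Thornfield.
Thornfield and Pablo together hold 48% + 8% = 56% of Ardent, so Pablo controls Ardent.
Ardent and Pablo together hold 52% + 45% = 97% of Windward, so Pablo controls Windward.
In Cinder, Pablo's side holds only 45%, not ≥ 50%.
So Pablo does not control Cinder.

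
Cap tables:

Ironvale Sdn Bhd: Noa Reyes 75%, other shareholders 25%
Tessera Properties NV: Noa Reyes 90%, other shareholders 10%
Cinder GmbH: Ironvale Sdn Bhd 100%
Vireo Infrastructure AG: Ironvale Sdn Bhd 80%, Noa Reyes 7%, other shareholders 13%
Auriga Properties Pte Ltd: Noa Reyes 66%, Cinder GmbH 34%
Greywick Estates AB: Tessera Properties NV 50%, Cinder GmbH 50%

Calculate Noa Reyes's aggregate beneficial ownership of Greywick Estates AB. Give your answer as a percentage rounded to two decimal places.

Noa reaches Greywick along 2 paths.
Via Tessera: 90% × 50% = 45%.
Via Ironvale → Cinder: 75% × 100% × 50% = 37.5%.
Total: 45% + 37.5% = 82.5%.
Rounded: 82.50%.

82.50%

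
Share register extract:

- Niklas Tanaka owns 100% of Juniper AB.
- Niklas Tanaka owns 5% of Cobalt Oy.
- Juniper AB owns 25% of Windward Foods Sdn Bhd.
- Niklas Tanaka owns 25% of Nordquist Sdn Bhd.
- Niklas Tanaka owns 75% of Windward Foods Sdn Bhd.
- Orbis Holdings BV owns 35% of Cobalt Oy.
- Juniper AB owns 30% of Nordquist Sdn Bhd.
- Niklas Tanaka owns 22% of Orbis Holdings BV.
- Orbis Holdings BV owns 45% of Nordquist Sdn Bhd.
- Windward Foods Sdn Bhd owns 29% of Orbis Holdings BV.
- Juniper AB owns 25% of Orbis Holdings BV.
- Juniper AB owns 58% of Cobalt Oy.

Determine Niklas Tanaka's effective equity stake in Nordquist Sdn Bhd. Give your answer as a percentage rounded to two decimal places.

Niklas reaches Nordquist along 6 paths.
Via Juniper → Orbis: 100% × 25% × 45% = 11.25%.
Via Orbis: 22% × 45% = 9.9%.
Via Juniper → Windward → Orbis: 100% × 25% × 29% × 45% = 3.2625%.
Via Windward → Orbis: 75% × 29% × 45% = 9.7875%.
Direct stake: 25% = 25%.
Via Juniper: 100% × 30% = 30%.
Total: 11.25% + 9.9% + 3.2625% + 9.7875% + 25% + 30% = 89.2%.
Rounded: 89.20%.

89.20%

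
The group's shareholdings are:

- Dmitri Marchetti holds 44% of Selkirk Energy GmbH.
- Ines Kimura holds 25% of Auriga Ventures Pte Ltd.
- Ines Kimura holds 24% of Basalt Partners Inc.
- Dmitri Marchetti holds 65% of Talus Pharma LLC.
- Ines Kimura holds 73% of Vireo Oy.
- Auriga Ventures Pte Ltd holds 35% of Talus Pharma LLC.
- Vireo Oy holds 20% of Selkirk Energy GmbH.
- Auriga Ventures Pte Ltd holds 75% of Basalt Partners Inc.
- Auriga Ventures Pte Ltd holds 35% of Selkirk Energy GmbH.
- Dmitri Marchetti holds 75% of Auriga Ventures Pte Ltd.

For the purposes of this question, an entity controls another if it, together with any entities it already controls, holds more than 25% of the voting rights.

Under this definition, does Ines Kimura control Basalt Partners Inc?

Ines holds 73% of Vireo, so Ines controls Vireo.
In Basalt, Ines's side holds only 24%, not > 25%.
So Ines does not control Basalt.

No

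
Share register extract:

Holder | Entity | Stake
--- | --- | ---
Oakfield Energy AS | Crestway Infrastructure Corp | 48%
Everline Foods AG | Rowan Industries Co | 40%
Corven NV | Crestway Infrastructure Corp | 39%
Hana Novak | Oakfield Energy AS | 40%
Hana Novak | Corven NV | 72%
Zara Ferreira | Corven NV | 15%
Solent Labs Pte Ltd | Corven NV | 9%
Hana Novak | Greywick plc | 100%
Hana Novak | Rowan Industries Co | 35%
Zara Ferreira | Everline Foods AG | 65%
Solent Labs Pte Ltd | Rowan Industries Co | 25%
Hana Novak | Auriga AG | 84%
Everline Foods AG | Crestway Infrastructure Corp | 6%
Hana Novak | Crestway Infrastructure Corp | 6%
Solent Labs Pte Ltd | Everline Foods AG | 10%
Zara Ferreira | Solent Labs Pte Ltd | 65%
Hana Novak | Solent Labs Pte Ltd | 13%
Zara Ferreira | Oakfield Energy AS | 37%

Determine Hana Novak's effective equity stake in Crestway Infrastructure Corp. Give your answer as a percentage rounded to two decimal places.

53.81%

Hana reaches Crestway along 5 paths.
Via Solent → Corven: 13% × 9% × 39% = 0.4563%.
Via Corven: 72% × 39% = 28.08%.
Via Oakfield: 40% × 48% = 19.2%.
Via Solent → Everline: 13% × 10% × 6% = 0.078%.
Direct stake: 6% = 6%.
Total: 0.4563% + 28.08% + 19.2% + 0.078% + 6% = 53.8143%.
Rounded: 53.81%.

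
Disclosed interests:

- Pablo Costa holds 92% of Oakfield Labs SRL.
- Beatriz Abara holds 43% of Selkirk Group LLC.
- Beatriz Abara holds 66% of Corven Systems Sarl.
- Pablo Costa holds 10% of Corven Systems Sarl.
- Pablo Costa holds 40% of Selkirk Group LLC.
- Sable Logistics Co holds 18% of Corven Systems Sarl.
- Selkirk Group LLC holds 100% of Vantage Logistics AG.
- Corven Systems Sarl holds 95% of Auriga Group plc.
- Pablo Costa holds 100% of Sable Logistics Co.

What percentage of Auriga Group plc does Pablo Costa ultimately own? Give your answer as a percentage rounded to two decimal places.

Pablo reaches Auriga along 2 paths.
Via Sable → Corven: 100% × 18% × 95% = 17.1%.
Via Corven: 10% × 95% = 9.5%.
Total: 17.1% + 9.5% = 26.6%.
Rounded: 26.60%.

26.60%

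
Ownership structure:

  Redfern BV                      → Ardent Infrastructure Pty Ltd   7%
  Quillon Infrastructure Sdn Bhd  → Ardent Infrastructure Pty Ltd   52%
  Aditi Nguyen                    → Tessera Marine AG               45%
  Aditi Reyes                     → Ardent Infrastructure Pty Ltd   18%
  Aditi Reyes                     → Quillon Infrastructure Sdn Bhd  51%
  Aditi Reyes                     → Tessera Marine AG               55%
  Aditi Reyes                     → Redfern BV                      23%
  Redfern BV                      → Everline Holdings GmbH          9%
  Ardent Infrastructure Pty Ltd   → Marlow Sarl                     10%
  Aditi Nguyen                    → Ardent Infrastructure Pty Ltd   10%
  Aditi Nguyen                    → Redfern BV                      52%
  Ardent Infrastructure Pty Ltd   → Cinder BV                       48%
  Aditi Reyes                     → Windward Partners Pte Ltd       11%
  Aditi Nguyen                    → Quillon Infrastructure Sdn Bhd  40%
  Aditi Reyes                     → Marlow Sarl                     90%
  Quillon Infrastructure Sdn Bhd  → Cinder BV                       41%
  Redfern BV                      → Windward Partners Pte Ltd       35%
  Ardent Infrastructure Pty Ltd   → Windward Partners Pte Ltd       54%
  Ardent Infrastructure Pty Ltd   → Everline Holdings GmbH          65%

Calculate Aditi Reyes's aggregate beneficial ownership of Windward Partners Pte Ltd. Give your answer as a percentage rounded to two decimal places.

43.96%

Aditi Reyes reaches Windward along 5 paths.
Direct stake: 11% = 11%.
Via Redfern: 23% × 35% = 8.05%.
Via Ardent: 18% × 54% = 9.72%.
Via Quillon → Ardent: 51% × 52% × 54% = 14.3208%.
Via Redfern → Ardent: 23% × 7% × 54% = 0.8694%.
Total: 11% + 8.05% + 9.72% + 14.3208% + 0.8694% = 43.9602%.
Rounded: 43.96%.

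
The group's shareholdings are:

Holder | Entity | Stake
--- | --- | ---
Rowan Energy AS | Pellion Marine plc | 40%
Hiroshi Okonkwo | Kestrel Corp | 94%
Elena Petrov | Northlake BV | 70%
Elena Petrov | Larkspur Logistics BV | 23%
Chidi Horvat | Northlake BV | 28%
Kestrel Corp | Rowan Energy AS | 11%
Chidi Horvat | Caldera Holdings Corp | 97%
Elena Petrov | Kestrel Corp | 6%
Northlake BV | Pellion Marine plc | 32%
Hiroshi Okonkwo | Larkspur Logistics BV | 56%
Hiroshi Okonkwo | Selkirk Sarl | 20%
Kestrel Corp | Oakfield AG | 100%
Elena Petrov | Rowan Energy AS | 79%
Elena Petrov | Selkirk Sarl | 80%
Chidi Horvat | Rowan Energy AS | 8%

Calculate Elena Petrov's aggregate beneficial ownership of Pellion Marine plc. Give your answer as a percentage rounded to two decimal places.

Elena reaches Pellion along 3 paths.
Via Kestrel → Rowan: 6% × 11% × 40% = 0.264%.
Via Rowan: 79% × 40% = 31.6%.
Via Northlake: 70% × 32% = 22.4%.
Total: 0.264% + 31.6% + 22.4% = 54.264%.
Rounded: 54.26%.

54.26%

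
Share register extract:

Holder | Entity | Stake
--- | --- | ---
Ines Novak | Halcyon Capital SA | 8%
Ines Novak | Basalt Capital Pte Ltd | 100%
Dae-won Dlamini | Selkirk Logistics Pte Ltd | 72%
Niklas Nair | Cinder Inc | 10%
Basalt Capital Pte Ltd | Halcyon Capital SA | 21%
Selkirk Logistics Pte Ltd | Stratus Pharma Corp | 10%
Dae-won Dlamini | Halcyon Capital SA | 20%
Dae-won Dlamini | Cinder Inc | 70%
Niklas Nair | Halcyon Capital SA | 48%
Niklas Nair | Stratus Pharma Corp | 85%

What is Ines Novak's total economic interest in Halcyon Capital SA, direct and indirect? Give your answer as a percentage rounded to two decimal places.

Ines reaches Halcyon along 2 paths.
Direct stake: 8% = 8%.
Via Basalt: 100% × 21% = 21%.
Total: 8% + 21% = 29%.
Rounded: 29.00%.

29.00%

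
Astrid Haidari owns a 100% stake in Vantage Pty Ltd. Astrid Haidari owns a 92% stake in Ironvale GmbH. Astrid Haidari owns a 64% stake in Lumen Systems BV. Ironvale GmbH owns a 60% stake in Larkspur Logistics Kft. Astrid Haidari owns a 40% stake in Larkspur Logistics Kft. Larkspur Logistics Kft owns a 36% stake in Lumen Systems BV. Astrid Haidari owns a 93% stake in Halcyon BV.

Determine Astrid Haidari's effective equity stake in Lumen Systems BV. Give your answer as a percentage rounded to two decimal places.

Astrid reaches Lumen along 3 paths.
Via Ironvale → Larkspur: 92% × 60% × 36% = 19.872%.
Via Larkspur: 40% × 36% = 14.4%.
Direct stake: 64% = 64%.
Total: 19.872% + 14.4% + 64% = 98.272%.
Rounded: 98.27%.

98.27%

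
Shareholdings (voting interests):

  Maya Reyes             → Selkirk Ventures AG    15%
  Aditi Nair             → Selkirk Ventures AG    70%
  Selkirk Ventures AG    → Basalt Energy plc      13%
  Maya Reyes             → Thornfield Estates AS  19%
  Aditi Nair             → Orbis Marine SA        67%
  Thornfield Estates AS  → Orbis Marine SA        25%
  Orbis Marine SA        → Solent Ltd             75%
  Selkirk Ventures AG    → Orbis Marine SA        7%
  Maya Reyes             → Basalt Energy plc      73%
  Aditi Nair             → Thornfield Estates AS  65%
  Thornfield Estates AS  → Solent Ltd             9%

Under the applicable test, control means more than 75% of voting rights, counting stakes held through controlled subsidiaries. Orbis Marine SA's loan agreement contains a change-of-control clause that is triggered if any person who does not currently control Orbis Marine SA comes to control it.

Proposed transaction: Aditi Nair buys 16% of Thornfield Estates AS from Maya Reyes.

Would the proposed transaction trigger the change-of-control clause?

The purchase adds only to Aditi's holdings (Maya's stake shrinks), so Aditi is the only person who could newly come to control Orbis.
Aditi's largest direct stake is 70% in Selkirk, which does not meet the threshold, so Aditi controls no company.
In Orbis, Aditi's side holds only 67%, not > 75%.
So before the transaction, Aditi does not control Orbis.
After the purchase, Aditi's direct stake in Thornfield rises to 65% + 16% = 81%, and Maya's stake falls to 3%.
Aditi holds 81% of Thornfield, so Aditi controls Thornfield.
Thornfield and Aditi together hold 25% + 67% = 92% of Orbis, so Aditi controls Orbis.
Aditi did not control Orbis before and does after, so the clause is triggered.

Yes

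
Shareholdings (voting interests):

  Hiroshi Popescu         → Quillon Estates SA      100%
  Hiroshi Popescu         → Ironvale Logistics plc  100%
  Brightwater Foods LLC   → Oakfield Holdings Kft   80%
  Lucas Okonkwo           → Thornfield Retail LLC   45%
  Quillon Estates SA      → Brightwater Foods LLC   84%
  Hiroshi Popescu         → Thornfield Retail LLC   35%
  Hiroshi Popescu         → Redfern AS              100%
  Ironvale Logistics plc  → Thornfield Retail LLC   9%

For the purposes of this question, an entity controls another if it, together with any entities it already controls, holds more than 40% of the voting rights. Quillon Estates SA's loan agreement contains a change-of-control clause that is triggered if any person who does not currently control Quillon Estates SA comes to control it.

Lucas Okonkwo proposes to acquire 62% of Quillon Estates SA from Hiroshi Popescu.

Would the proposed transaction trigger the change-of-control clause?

The purchase adds only to Lucas's holdings (Hiroshi's stake shrinks), so Lucas is the only person who could newly come to control Quillon.
Lucas holds 45% of Thornfield, so Lucas controls Thornfield.
Neither Lucas nor any entity Lucas controls holds any voting interest in Quillon.
So before the transaction, Lucas does not control Quillon.
After the purchase, Lucas holds 62% of Quillon directly, and Hiroshi's stake falls to 38%.
Lucas holds 62% of Quillon, so Lucas controls Quillon.
Lucas did not control Quillon before and does after, so the clause is triggered.

Yes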